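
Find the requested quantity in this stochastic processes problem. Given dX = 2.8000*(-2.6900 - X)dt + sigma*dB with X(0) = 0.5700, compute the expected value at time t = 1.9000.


E[X(t)] = mu + (X(0) - mu)*exp(-theta*t)
= -2.6900 + (0.5700 - -2.6900)*exp(-2.8000*1.9000)
= -2.6900 + 3.2600 * 0.0049
= -2.6740

-2.6740


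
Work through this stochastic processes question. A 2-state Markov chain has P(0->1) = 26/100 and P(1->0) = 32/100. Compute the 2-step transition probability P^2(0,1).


Computing P^2 by matrix multiplication.
P = [[0.7400, 0.2600], [0.3200, 0.6800]]
After raising P to the power 2:
P^2(0,1) = 0.3692

0.3692


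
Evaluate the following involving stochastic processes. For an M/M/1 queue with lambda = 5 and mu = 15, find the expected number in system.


rho = 5/15 = 0.3333
L = rho/(1-rho)
= 0.3333/0.6667
= 0.5000

0.5000


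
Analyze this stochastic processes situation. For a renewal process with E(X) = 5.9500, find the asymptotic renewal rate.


Long-run renewal rate = 1/E(X)
= 1/5.9500
= 0.1681

0.1681


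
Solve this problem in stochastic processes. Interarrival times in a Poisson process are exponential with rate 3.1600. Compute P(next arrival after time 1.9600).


P(X > t) = exp(-lambda * t)
= exp(-3.1600 * 1.9600)
= exp(-6.1936) = 0.0020

0.0020


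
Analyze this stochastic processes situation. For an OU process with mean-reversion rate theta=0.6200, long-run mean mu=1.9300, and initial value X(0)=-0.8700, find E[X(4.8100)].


E[X(t)] = mu + (X(0) - mu)*exp(-theta*t)
= 1.9300 + (-0.8700 - 1.9300)*exp(-0.6200*4.8100)
= 1.9300 + -2.8000 * 0.0507
= 1.7881

1.7881


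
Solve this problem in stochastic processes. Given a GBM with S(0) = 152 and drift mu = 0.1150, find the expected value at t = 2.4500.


E[S(t)] = S(0) * exp(mu * t)
= 152 * exp(0.1150 * 2.4500)
= 152 * 1.3254
= 201.4680

201.4680


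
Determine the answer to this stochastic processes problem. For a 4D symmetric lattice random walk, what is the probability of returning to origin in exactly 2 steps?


P(return in 2 steps) = P(reverse first step) = 1/(2d)
= 1/8
= 0.1250

0.1250


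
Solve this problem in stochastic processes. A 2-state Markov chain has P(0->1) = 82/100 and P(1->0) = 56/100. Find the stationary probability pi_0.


Stationary distribution: pi_0 = p10/(p01+p10), pi_1 = p01/(p01+p10)
p01 = 0.8200, p10 = 0.5600
pi_0 = 0.4058

0.4058


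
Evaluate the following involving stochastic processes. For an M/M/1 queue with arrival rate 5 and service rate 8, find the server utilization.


rho = lambda/mu
= 5/8
= 0.6250

0.6250


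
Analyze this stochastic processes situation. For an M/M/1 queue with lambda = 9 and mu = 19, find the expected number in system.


rho = 9/19 = 0.4737
L = rho/(1-rho)
= 0.4737/0.5263
= 0.9000

0.9000


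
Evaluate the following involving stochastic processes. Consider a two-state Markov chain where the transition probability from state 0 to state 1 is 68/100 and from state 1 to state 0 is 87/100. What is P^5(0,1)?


Computing P^5 by matrix multiplication.
P = [[0.3200, 0.6800], [0.8700, 0.1300]]
After raising P to the power 5:
P^5(0,1) = 0.4608

0.4608


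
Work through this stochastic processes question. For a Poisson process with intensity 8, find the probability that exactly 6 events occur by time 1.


P(N(t)=k) = (lambda*t)^k * exp(-lambda*t) / k!
lambda*t = 8
= 8^6 * exp(-8) / 6!
= 262144 * 3.3546e-04 / 720
= 0.1221

0.1221


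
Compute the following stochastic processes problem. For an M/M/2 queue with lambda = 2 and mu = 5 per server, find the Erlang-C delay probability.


a = lambda/mu = 0.4000
rho = a/c = 0.2000
Erlang-C formula applied:
C(c,a) = 0.0667

0.0667


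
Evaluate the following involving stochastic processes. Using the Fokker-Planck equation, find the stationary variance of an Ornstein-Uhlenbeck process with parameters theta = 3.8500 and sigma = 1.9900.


Stationary variance = sigma^2 / (2*theta)
= 1.9900^2 / (2*3.8500)
= 3.9601 / 7.7000
= 0.5143

0.5143


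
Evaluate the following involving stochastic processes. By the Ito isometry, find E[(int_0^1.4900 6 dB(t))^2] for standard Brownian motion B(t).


By Ito isometry: E[(int f dB)^2] = int f^2 dt
= 6^2 * 1.4900
= 36 * 1.4900 = 53.6400

53.6400


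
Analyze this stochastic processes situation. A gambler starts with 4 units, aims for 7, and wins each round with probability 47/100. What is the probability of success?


Gambler's ruin formula:
r = q/p = 0.5300/0.4700 = 1.1277
P(win) = (1 - r^i)/(1 - r^N)
= (1 - 1.1277^4)/(1 - 1.1277^7)
= 0.4679

0.4679


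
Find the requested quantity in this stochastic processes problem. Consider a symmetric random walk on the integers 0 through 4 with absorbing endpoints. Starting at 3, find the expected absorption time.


For symmetric RW on 0,...,N with absorbing barriers, E(i) = i*(N-i)
E(3) = 3 * 1 = 3

3


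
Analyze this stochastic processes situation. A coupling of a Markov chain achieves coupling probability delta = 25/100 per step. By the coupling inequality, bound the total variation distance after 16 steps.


TV distance bound <= (1-delta)^n
= (1 - 0.2500)^16
= 0.7500^16
= 0.0100

0.0100


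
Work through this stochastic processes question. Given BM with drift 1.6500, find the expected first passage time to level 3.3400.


Expected first passage time = a/mu
= 3.3400/1.6500
= 2.0242

2.0242


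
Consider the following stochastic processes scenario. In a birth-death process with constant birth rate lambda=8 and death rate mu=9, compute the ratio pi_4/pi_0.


For birth-death process, pi_n/pi_0 = (lambda/mu)^n
= (8/9)^4
= 0.6243

0.6243


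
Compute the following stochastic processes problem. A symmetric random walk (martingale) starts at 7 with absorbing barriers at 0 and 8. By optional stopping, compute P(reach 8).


By optional stopping theorem: E(M at tau) = M(0) = 7
P(hit 8)*8 + P(hit 0)*0 = 7
P(hit 8) = (7 - 0)/(8 - 0) = 7/8 = 0.8750

0.8750


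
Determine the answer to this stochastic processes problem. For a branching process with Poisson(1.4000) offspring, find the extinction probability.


Since mu = 1.4000 > 1, extinction prob q < 1.
Solve s = exp(mu*(s-1)) iteratively.
q = 0.4890

0.4890


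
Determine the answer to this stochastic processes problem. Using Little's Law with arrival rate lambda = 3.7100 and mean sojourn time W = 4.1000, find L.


Little's Law: L = lambda * W
= 3.7100 * 4.1000
= 15.2110

15.2110


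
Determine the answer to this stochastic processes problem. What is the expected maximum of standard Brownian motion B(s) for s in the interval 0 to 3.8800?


E(max B(s)) = sqrt(2t/pi)
= sqrt(2*3.8800/pi)
= sqrt(2.4701)
= 1.5717

1.5717


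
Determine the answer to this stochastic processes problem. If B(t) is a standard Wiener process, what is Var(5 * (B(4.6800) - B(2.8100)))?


Var(alpha*(B(t)-B(s))) = alpha^2 * (t-s)
= 5^2 * (4.6800 - 2.8100)
= 25 * 1.8700
= 46.7500

46.7500


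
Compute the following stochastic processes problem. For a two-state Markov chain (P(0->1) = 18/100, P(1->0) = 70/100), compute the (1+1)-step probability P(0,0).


P^2 = P^1 * P^1
Computing via matrix multiplication of the transition matrix.
Entry (0,0) of P^2 = 0.7984

0.7984


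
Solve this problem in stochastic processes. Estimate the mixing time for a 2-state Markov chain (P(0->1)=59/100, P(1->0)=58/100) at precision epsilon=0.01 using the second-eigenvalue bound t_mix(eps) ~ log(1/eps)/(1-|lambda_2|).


lambda_2 = |1 - p01 - p10| = |1 - 0.5900 - 0.5800| = 0.1700
t_mix ~ log(1/eps)/(1 - |lambda_2|)
= log(100)/(1 - 0.1700) = 4.6052/0.8300
= 5.5484

5.5484


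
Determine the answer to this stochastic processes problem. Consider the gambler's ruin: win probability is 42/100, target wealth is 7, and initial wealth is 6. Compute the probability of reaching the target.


Gambler's ruin formula:
r = q/p = 0.5800/0.4200 = 1.3810
P(win) = (1 - r^i)/(1 - r^N)
= (1 - 1.3810^6)/(1 - 1.3810^7)
= 0.6920

0.6920


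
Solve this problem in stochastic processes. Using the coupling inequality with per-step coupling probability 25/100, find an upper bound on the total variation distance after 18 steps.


TV distance bound <= (1-delta)^n
= (1 - 0.2500)^18
= 0.7500^18
= 0.0056

0.0056


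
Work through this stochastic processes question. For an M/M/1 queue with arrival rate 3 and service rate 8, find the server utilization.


rho = lambda/mu
= 3/8
= 0.3750

0.3750


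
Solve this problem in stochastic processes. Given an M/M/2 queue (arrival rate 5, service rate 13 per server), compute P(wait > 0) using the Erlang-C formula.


a = lambda/mu = 0.3846
rho = a/c = 0.1923
Erlang-C formula applied:
C(c,a) = 0.0620

0.0620


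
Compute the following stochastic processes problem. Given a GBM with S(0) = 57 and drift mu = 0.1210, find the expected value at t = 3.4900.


E[S(t)] = S(0) * exp(mu * t)
= 57 * exp(0.1210 * 3.4900)
= 57 * 1.5255
= 86.9507

86.9507


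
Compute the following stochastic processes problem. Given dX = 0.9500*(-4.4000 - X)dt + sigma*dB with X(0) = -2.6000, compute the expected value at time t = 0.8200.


E[X(t)] = mu + (X(0) - mu)*exp(-theta*t)
= -4.4000 + (-2.6000 - -4.4000)*exp(-0.9500*0.8200)
= -4.4000 + 1.8000 * 0.4589
= -3.5740

-3.5740


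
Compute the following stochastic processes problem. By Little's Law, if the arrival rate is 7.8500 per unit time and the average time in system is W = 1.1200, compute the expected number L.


Little's Law: L = lambda * W
= 7.8500 * 1.1200
= 8.7920

8.7920


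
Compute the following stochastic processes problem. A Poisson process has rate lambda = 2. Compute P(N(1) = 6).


P(N(t)=k) = (lambda*t)^k * exp(-lambda*t) / k!
lambda*t = 2
= 2^6 * exp(-2) / 6!
= 64 * 0.1353 / 720
= 0.0120

0.0120


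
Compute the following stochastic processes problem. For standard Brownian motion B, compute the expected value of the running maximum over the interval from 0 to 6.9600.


E(max B(s)) = sqrt(2t/pi)
= sqrt(2*6.9600/pi)
= sqrt(4.4309)
= 2.1050

2.1050


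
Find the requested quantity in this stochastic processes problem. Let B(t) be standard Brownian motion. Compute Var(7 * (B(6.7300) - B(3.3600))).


Var(alpha*(B(t)-B(s))) = alpha^2 * (t-s)
= 7^2 * (6.7300 - 3.3600)
= 49 * 3.3700
= 165.1300

165.1300


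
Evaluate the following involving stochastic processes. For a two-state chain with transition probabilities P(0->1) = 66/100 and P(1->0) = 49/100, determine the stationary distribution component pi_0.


Stationary distribution: pi_0 = p10/(p01+p10), pi_1 = p01/(p01+p10)
p01 = 0.6600, p10 = 0.4900
pi_0 = 0.4261

0.4261


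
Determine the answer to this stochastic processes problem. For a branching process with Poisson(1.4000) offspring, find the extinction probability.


Since mu = 1.4000 > 1, extinction prob q < 1.
Solve s = exp(mu*(s-1)) iteratively.
q = 0.4890

0.4890


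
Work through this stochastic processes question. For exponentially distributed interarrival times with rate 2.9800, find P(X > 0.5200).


P(X > t) = exp(-lambda * t)
= exp(-2.9800 * 0.5200)
= exp(-1.5496) = 0.2123

0.2123


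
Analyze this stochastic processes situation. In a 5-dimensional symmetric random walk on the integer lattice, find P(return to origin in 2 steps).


P(return in 2 steps) = P(reverse first step) = 1/(2d)
= 1/10
= 0.1000

0.1000


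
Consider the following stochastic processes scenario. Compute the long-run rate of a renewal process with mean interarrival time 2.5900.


Long-run renewal rate = 1/E(X)
= 1/2.5900
= 0.3861

0.3861


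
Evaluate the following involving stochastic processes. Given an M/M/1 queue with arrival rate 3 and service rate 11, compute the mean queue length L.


rho = 3/11 = 0.2727
L = rho/(1-rho)
= 0.2727/0.7273
= 0.3750

0.3750


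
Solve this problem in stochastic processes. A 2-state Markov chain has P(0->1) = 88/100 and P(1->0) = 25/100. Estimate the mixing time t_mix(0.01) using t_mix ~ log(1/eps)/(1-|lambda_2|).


lambda_2 = |1 - p01 - p10| = |1 - 0.8800 - 0.2500| = 0.1300
t_mix ~ log(1/eps)/(1 - |lambda_2|)
= log(100)/(1 - 0.1300) = 4.6052/0.8700
= 5.2933

5.2933


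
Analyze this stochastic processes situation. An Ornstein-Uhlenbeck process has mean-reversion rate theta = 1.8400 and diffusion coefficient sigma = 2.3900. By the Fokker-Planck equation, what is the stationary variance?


Stationary variance = sigma^2 / (2*theta)
= 2.3900^2 / (2*1.8400)
= 5.7121 / 3.6800
= 1.5522

1.5522


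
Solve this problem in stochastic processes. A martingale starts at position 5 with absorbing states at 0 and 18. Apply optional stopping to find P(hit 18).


By optional stopping theorem: E(M at tau) = M(0) = 5
P(hit 18)*18 + P(hit 0)*0 = 5
P(hit 18) = (5 - 0)/(18 - 0) = 5/18 = 0.2778

0.2778


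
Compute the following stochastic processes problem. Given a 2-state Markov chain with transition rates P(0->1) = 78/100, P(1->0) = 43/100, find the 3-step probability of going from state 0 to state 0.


Computing P^3 by matrix multiplication.
P = [[0.2200, 0.7800], [0.4300, 0.5700]]
After raising P to the power 3:
P^3(0,0) = 0.3494

0.3494


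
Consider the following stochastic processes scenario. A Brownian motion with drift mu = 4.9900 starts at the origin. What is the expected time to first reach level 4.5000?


Expected first passage time = a/mu
= 4.5000/4.9900
= 0.9018

0.9018


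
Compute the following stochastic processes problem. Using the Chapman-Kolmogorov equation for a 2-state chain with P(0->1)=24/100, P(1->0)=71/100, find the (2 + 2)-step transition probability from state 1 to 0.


P^4 = P^2 * P^2
Computing via matrix multiplication of the transition matrix.
Entry (1,0) of P^4 = 0.7474

0.7474


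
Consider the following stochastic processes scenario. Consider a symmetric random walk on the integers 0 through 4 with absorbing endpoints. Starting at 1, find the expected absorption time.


For symmetric RW on 0,...,N with absorbing barriers, E(i) = i*(N-i)
E(1) = 1 * 3 = 3

3


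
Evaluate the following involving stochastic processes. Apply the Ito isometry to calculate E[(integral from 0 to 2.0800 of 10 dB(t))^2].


By Ito isometry: E[(int f dB)^2] = int f^2 dt
= 10^2 * 2.0800
= 100 * 2.0800 = 208.0000

208.0000


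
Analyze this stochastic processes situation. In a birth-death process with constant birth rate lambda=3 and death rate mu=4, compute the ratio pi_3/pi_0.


For birth-death process, pi_n/pi_0 = (lambda/mu)^n
= (3/4)^3
= 0.4219

0.4219


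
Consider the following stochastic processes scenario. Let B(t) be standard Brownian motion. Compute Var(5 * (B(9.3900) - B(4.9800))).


Var(alpha*(B(t)-B(s))) = alpha^2 * (t-s)
= 5^2 * (9.3900 - 4.9800)
= 25 * 4.4100
= 110.2500

110.2500


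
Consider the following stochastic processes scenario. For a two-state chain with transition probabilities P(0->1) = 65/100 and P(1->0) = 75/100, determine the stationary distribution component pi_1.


Stationary distribution: pi_0 = p10/(p01+p10), pi_1 = p01/(p01+p10)
p01 = 0.6500, p10 = 0.7500
pi_1 = 0.4643

0.4643


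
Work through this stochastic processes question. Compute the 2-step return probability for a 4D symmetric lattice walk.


P(return in 2 steps) = P(reverse first step) = 1/(2d)
= 1/8
= 0.1250

0.1250


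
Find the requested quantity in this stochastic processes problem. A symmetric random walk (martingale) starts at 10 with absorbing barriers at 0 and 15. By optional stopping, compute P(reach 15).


By optional stopping theorem: E(M at tau) = M(0) = 10
P(hit 15)*15 + P(hit 0)*0 = 10
P(hit 15) = (10 - 0)/(15 - 0) = 2/3 = 0.6667

0.6667


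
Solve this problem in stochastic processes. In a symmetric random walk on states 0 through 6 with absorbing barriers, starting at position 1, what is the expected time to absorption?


For symmetric RW on 0,...,N with absorbing barriers, E(i) = i*(N-i)
E(1) = 1 * 5 = 5

5


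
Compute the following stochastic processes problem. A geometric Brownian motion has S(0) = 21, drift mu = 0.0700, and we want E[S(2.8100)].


E[S(t)] = S(0) * exp(mu * t)
= 21 * exp(0.0700 * 2.8100)
= 21 * 1.2174
= 25.5650

25.5650


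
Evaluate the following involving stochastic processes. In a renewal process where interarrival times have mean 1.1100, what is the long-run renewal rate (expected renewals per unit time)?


Long-run renewal rate = 1/E(X)
= 1/1.1100
= 0.9009

0.9009


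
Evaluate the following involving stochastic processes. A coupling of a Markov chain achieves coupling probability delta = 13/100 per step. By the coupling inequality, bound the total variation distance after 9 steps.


TV distance bound <= (1-delta)^n
= (1 - 0.1300)^9
= 0.8700^9
= 0.2855

0.2855


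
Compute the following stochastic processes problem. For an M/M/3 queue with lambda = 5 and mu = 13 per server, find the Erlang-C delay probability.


a = lambda/mu = 0.3846
rho = a/c = 0.1282
Erlang-C formula applied:
C(c,a) = 0.0074

0.0074


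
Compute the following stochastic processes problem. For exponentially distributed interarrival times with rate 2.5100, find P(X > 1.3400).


P(X > t) = exp(-lambda * t)
= exp(-2.5100 * 1.3400)
= exp(-3.3634) = 0.0346

0.0346


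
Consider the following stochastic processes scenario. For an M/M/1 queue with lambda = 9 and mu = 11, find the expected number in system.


rho = 9/11 = 0.8182
L = rho/(1-rho)
= 0.8182/0.1818
= 4.5000

4.5000


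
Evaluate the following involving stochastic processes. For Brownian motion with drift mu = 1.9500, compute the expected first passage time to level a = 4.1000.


Expected first passage time = a/mu
= 4.1000/1.9500
= 2.1026

2.1026


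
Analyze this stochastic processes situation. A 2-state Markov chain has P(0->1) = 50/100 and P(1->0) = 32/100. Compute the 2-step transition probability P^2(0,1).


Computing P^2 by matrix multiplication.
P = [[0.5000, 0.5000], [0.3200, 0.6800]]
After raising P to the power 2:
P^2(0,1) = 0.5900

0.5900


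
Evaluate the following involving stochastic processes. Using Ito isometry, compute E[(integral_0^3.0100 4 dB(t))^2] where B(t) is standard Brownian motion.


By Ito isometry: E[(int f dB)^2] = int f^2 dt
= 4^2 * 3.0100
= 16 * 3.0100 = 48.1600

48.1600


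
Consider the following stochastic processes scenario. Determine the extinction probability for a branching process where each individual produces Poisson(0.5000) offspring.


Since mu = 0.5000 <= 1, extinction probability = 1.

1.0000


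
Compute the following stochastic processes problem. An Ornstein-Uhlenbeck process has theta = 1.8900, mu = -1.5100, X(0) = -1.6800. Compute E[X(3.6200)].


E[X(t)] = mu + (X(0) - mu)*exp(-theta*t)
= -1.5100 + (-1.6800 - -1.5100)*exp(-1.8900*3.6200)
= -1.5100 + -0.1700 * 0.0011
= -1.5102

-1.5102


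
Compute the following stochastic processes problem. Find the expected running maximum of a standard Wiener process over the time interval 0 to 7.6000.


E(max B(s)) = sqrt(2t/pi)
= sqrt(2*7.6000/pi)
= sqrt(4.8383)
= 2.1996

2.1996


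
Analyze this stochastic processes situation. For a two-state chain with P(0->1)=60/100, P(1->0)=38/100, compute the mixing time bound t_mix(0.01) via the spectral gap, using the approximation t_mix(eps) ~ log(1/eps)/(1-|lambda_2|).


lambda_2 = |1 - p01 - p10| = |1 - 0.6000 - 0.3800| = 0.0200
t_mix ~ log(1/eps)/(1 - |lambda_2|)
= log(100)/(1 - 0.0200) = 4.6052/0.9800
= 4.6992

4.6992


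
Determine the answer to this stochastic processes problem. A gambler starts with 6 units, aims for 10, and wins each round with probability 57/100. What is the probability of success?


Gambler's ruin formula:
r = q/p = 0.4300/0.5700 = 0.7544
P(win) = (1 - r^i)/(1 - r^N)
= (1 - 0.7544^6)/(1 - 0.7544^10)
= 0.8675

0.8675


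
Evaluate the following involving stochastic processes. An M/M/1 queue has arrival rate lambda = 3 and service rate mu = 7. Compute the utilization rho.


rho = lambda/mu
= 3/7
= 0.4286

0.4286


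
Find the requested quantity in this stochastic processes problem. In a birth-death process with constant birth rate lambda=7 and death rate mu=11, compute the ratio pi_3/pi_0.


For birth-death process, pi_n/pi_0 = (lambda/mu)^n
= (7/11)^3
= 0.2577

0.2577


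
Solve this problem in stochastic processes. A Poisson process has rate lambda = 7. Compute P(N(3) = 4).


P(N(t)=k) = (lambda*t)^k * exp(-lambda*t) / k!
lambda*t = 21
= 21^4 * exp(-21) / 4!
= 194481 * 7.5826e-10 / 24
= 6.1444e-06

6.1444e-06


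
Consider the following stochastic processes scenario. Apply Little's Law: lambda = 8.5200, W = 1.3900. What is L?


Little's Law: L = lambda * W
= 8.5200 * 1.3900
= 11.8428

11.8428


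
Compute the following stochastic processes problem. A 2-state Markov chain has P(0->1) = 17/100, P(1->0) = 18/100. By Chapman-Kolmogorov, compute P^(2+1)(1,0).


P^3 = P^2 * P^1
Computing via matrix multiplication of the transition matrix.
Entry (1,0) of P^3 = 0.3730

0.3730


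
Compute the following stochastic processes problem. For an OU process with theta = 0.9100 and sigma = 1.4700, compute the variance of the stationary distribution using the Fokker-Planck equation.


Stationary variance = sigma^2 / (2*theta)
= 1.4700^2 / (2*0.9100)
= 2.1609 / 1.8200
= 1.1873

1.1873


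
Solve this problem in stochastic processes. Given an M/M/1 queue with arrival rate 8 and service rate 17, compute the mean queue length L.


rho = 8/17 = 0.4706
L = rho/(1-rho)
= 0.4706/0.5294
= 0.8889

0.8889


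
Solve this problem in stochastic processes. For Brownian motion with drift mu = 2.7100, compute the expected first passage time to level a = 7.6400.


Expected first passage time = a/mu
= 7.6400/2.7100
= 2.8192

2.8192


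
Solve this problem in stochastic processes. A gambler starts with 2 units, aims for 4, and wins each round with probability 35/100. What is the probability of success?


Gambler's ruin formula:
r = q/p = 0.6500/0.3500 = 1.8571
P(win) = (1 - r^i)/(1 - r^N)
= (1 - 1.8571^2)/(1 - 1.8571^4)
= 0.2248

0.2248


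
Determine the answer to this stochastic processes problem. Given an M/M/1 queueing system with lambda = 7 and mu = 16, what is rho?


rho = lambda/mu
= 7/16
= 0.4375

0.4375


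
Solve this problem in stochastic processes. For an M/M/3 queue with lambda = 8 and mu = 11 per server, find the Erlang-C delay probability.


a = lambda/mu = 0.7273
rho = a/c = 0.2424
Erlang-C formula applied:
C(c,a) = 0.0408

0.0408


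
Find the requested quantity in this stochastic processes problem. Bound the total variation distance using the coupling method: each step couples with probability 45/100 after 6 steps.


TV distance bound <= (1-delta)^n
= (1 - 0.4500)^6
= 0.5500^6
= 0.0277

0.0277


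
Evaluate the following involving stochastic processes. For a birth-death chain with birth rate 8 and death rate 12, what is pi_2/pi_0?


For birth-death process, pi_n/pi_0 = (lambda/mu)^n
= (8/12)^2
= 0.4444

0.4444


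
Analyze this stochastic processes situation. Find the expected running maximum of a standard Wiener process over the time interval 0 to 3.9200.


E(max B(s)) = sqrt(2t/pi)
= sqrt(2*3.9200/pi)
= sqrt(2.4955)
= 1.5797

1.5797


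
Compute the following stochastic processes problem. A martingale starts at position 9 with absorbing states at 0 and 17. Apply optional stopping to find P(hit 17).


By optional stopping theorem: E(M at tau) = M(0) = 9
P(hit 17)*17 + P(hit 0)*0 = 9
P(hit 17) = (9 - 0)/(17 - 0) = 9/17 = 0.5294

0.5294


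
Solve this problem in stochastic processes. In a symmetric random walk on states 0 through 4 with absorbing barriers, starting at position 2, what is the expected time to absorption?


For symmetric RW on 0,...,N with absorbing barriers, E(i) = i*(N-i)
E(2) = 2 * 2 = 4

4


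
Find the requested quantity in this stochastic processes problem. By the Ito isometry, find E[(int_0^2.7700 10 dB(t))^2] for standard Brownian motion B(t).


By Ito isometry: E[(int f dB)^2] = int f^2 dt
= 10^2 * 2.7700
= 100 * 2.7700 = 277.0000

277.0000


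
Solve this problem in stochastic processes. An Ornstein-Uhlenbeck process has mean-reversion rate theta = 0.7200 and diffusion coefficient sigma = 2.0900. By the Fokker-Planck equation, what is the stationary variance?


Stationary variance = sigma^2 / (2*theta)
= 2.0900^2 / (2*0.7200)
= 4.3681 / 1.4400
= 3.0334

3.0334


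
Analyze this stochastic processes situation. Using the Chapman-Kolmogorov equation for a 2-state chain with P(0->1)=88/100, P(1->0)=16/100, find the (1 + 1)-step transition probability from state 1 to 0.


P^2 = P^1 * P^1
Computing via matrix multiplication of the transition matrix.
Entry (1,0) of P^2 = 0.1536

0.1536


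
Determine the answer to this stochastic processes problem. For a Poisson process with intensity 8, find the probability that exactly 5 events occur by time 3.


P(N(t)=k) = (lambda*t)^k * exp(-lambda*t) / k!
lambda*t = 24
= 24^5 * exp(-24) / 5!
= 7962624 * 3.7751e-11 / 120
= 2.5050e-06

2.5050e-06


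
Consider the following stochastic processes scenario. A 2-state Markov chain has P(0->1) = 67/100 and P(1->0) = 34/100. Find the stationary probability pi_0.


Stationary distribution: pi_0 = p10/(p01+p10), pi_1 = p01/(p01+p10)
p01 = 0.6700, p10 = 0.3400
pi_0 = 0.3366

0.3366


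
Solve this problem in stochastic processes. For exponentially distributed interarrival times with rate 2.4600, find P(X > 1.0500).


P(X > t) = exp(-lambda * t)
= exp(-2.4600 * 1.0500)
= exp(-2.5830) = 0.0755

0.0755


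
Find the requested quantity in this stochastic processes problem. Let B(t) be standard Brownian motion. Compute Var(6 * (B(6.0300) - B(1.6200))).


Var(alpha*(B(t)-B(s))) = alpha^2 * (t-s)
= 6^2 * (6.0300 - 1.6200)
= 36 * 4.4100
= 158.7600

158.7600


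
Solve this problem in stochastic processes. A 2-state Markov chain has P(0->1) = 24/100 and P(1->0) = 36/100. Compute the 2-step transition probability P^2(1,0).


Computing P^2 by matrix multiplication.
P = [[0.7600, 0.2400], [0.3600, 0.6400]]
After raising P to the power 2:
P^2(1,0) = 0.5040

0.5040


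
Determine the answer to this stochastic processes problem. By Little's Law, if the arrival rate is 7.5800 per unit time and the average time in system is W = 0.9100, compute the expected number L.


Little's Law: L = lambda * W
= 7.5800 * 0.9100
= 6.8978

6.8978


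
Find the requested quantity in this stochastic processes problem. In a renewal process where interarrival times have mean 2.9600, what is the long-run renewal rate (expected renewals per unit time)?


Long-run renewal rate = 1/E(X)
= 1/2.9600
= 0.3378

0.3378


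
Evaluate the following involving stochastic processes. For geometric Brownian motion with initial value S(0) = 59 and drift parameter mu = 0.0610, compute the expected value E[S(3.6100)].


E[S(t)] = S(0) * exp(mu * t)
= 59 * exp(0.0610 * 3.6100)
= 59 * 1.2463
= 73.5340

73.5340


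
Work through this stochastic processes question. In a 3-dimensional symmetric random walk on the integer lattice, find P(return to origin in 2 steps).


P(return in 2 steps) = P(reverse first step) = 1/(2d)
= 1/6
= 0.1667

0.1667


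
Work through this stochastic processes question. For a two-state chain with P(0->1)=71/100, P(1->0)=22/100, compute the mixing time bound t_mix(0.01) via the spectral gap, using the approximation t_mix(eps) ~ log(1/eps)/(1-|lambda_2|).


lambda_2 = |1 - p01 - p10| = |1 - 0.7100 - 0.2200| = 0.0700
t_mix ~ log(1/eps)/(1 - |lambda_2|)
= log(100)/(1 - 0.0700) = 4.6052/0.9300
= 4.9518

4.9518


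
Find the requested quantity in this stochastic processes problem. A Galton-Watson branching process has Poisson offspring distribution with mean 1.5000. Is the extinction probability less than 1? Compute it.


Since mu = 1.5000 > 1, extinction prob q < 1.
Solve s = exp(mu*(s-1)) iteratively.
q = 0.4172

0.4172


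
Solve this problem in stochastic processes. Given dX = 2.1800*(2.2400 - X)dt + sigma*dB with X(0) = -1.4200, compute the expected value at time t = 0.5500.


E[X(t)] = mu + (X(0) - mu)*exp(-theta*t)
= 2.2400 + (-1.4200 - 2.2400)*exp(-2.1800*0.5500)
= 2.2400 + -3.6600 * 0.3015
= 1.1365

1.1365


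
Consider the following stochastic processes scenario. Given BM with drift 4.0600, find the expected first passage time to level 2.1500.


Expected first passage time = a/mu
= 2.1500/4.0600
= 0.5296

0.5296


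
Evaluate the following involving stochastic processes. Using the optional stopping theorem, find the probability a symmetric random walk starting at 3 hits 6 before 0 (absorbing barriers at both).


By optional stopping theorem: E(M at tau) = M(0) = 3
P(hit 6)*6 + P(hit 0)*0 = 3
P(hit 6) = (3 - 0)/(6 - 0) = 1/2 = 0.5000

0.5000


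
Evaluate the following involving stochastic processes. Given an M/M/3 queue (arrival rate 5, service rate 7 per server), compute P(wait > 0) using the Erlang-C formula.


a = lambda/mu = 0.7143
rho = a/c = 0.2381
Erlang-C formula applied:
C(c,a) = 0.0389

0.0389


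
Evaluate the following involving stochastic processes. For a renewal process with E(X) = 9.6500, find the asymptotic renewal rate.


Long-run renewal rate = 1/E(X)
= 1/9.6500
= 0.1036

0.1036


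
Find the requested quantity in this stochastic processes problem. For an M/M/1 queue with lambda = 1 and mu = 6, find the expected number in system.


rho = 1/6 = 0.1667
L = rho/(1-rho)
= 0.1667/0.8333
= 0.2000

0.2000


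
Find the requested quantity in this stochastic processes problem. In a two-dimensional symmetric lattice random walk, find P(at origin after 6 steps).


P = C(6,3)^2 / 4^6
= 20^2 / 4096
= 400 / 4096
= 0.0977

0.0977


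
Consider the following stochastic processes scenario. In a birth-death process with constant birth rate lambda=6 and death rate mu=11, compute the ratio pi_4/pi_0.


For birth-death process, pi_n/pi_0 = (lambda/mu)^n
= (6/11)^4
= 0.0885

0.0885


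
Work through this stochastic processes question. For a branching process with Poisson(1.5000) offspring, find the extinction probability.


Since mu = 1.5000 > 1, extinction prob q < 1.
Solve s = exp(mu*(s-1)) iteratively.
q = 0.4172

0.4172


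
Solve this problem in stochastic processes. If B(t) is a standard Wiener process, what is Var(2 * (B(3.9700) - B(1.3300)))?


Var(alpha*(B(t)-B(s))) = alpha^2 * (t-s)
= 2^2 * (3.9700 - 1.3300)
= 4 * 2.6400
= 10.5600

10.5600


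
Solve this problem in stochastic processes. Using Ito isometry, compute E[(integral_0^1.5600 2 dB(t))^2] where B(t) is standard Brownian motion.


By Ito isometry: E[(int f dB)^2] = int f^2 dt
= 2^2 * 1.5600
= 4 * 1.5600 = 6.2400

6.2400


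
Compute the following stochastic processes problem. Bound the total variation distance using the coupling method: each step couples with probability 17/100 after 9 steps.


TV distance bound <= (1-delta)^n
= (1 - 0.1700)^9
= 0.8300^9
= 0.1869

0.1869


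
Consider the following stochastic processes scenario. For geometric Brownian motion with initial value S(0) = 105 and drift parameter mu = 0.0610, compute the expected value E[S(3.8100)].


E[S(t)] = S(0) * exp(mu * t)
= 105 * exp(0.0610 * 3.8100)
= 105 * 1.2616
= 132.4719

132.4719


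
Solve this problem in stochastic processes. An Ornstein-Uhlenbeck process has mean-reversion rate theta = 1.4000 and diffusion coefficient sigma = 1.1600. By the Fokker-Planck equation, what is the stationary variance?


Stationary variance = sigma^2 / (2*theta)
= 1.1600^2 / (2*1.4000)
= 1.3456 / 2.8000
= 0.4806

0.4806


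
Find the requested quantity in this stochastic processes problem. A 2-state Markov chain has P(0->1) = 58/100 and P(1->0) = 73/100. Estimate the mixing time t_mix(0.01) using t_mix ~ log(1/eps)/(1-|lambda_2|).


lambda_2 = |1 - p01 - p10| = |1 - 0.5800 - 0.7300| = 0.3100
t_mix ~ log(1/eps)/(1 - |lambda_2|)
= log(100)/(1 - 0.3100) = 4.6052/0.6900
= 6.6742

6.6742


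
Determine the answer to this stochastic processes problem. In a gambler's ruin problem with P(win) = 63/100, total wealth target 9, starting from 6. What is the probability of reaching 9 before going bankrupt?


Gambler's ruin formula:
r = q/p = 0.3700/0.6300 = 0.5873
P(win) = (1 - r^i)/(1 - r^N)
= (1 - 0.5873^6)/(1 - 0.5873^9)
= 0.9670

0.9670


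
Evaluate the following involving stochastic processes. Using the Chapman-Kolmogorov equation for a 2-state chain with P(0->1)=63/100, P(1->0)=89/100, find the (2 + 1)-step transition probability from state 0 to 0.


P^3 = P^2 * P^1
Computing via matrix multiplication of the transition matrix.
Entry (0,0) of P^3 = 0.5272

0.5272


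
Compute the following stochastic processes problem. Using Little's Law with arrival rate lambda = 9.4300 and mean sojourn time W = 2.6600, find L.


Little's Law: L = lambda * W
= 9.4300 * 2.6600
= 25.0838

25.0838


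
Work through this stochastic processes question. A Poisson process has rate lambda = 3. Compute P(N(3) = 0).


P(N(t)=k) = (lambda*t)^k * exp(-lambda*t) / k!
lambda*t = 9
= 9^0 * exp(-9) / 0!
= 1 * 1.2341e-04 / 1
= 1.2341e-04

1.2341e-04


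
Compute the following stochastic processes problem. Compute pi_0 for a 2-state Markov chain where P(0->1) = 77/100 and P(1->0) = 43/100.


Stationary distribution: pi_0 = p10/(p01+p10), pi_1 = p01/(p01+p10)
p01 = 0.7700, p10 = 0.4300
pi_0 = 0.3583

0.3583


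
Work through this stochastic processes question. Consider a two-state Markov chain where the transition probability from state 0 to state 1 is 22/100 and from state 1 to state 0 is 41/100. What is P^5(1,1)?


Computing P^5 by matrix multiplication.
P = [[0.7800, 0.2200], [0.4100, 0.5900]]
After raising P to the power 5:
P^5(1,1) = 0.3537

0.3537


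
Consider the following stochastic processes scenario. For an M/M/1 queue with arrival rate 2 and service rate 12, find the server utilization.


rho = lambda/mu
= 2/12
= 0.1667

0.1667


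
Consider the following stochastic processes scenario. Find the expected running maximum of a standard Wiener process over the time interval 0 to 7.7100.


E(max B(s)) = sqrt(2t/pi)
= sqrt(2*7.7100/pi)
= sqrt(4.9083)
= 2.2155

2.2155


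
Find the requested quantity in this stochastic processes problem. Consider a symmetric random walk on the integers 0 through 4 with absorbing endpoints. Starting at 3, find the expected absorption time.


For symmetric RW on 0,...,N with absorbing barriers, E(i) = i*(N-i)
E(3) = 3 * 1 = 3

3


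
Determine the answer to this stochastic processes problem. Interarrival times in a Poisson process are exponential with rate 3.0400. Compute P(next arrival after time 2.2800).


P(X > t) = exp(-lambda * t)
= exp(-3.0400 * 2.2800)
= exp(-6.9312) = 9.7683e-04

9.7683e-04


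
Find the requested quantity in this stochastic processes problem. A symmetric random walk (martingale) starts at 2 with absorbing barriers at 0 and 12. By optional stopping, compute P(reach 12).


By optional stopping theorem: E(M at tau) = M(0) = 2
P(hit 12)*12 + P(hit 0)*0 = 2
P(hit 12) = (2 - 0)/(12 - 0) = 1/6 = 0.1667

0.1667


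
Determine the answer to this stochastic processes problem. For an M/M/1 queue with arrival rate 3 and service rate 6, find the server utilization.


rho = lambda/mu
= 3/6
= 0.5000

0.5000


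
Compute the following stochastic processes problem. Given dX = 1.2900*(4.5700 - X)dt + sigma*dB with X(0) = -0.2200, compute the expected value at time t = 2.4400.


E[X(t)] = mu + (X(0) - mu)*exp(-theta*t)
= 4.5700 + (-0.2200 - 4.5700)*exp(-1.2900*2.4400)
= 4.5700 + -4.7900 * 0.0430
= 4.3642

4.3642


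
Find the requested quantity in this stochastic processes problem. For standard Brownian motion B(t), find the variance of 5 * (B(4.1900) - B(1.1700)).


Var(alpha*(B(t)-B(s))) = alpha^2 * (t-s)
= 5^2 * (4.1900 - 1.1700)
= 25 * 3.0200
= 75.5000

75.5000


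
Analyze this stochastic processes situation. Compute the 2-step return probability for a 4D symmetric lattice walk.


P(return in 2 steps) = P(reverse first step) = 1/(2d)
= 1/8
= 0.1250

0.1250


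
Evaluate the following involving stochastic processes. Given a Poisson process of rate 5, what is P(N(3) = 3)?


P(N(t)=k) = (lambda*t)^k * exp(-lambda*t) / k!
lambda*t = 15
= 15^3 * exp(-15) / 3!
= 3375 * 3.0590e-07 / 6
= 1.7207e-04

1.7207e-04


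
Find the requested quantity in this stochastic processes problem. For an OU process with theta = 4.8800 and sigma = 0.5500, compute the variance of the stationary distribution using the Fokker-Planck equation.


Stationary variance = sigma^2 / (2*theta)
= 0.5500^2 / (2*4.8800)
= 0.3025 / 9.7600
= 0.0310

0.0310


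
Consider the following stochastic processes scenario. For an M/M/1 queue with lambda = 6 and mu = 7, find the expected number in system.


rho = 6/7 = 0.8571
L = rho/(1-rho)
= 0.8571/0.1429
= 6.0000

6.0000


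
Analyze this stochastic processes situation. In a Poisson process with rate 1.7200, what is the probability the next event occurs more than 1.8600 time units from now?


P(X > t) = exp(-lambda * t)
= exp(-1.7200 * 1.8600)
= exp(-3.1992) = 0.0408

0.0408


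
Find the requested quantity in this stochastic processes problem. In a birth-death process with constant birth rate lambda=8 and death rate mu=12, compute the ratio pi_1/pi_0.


For birth-death process, pi_n/pi_0 = (lambda/mu)^n
= (8/12)^1
= 0.6667

0.6667


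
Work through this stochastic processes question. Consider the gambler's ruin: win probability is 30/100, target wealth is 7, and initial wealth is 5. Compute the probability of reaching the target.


Gambler's ruin formula:
r = q/p = 0.7000/0.3000 = 2.3333
P(win) = (1 - r^i)/(1 - r^N)
= (1 - 2.3333^5)/(1 - 2.3333^7)
= 0.1815

0.1815


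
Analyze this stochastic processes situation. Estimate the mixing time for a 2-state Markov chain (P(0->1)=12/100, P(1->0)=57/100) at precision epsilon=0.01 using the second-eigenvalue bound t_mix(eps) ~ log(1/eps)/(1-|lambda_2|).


lambda_2 = |1 - p01 - p10| = |1 - 0.1200 - 0.5700| = 0.3100
t_mix ~ log(1/eps)/(1 - |lambda_2|)
= log(100)/(1 - 0.3100) = 4.6052/0.6900
= 6.6742

6.6742


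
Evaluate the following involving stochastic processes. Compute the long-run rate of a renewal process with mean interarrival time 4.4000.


Long-run renewal rate = 1/E(X)
= 1/4.4000
= 0.2273

0.2273


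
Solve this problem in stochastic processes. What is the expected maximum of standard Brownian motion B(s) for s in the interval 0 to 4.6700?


E(max B(s)) = sqrt(2t/pi)
= sqrt(2*4.6700/pi)
= sqrt(2.9730)
= 1.7242

1.7242


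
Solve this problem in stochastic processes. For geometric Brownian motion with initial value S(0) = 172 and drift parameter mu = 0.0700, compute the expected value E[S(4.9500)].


E[S(t)] = S(0) * exp(mu * t)
= 172 * exp(0.0700 * 4.9500)
= 172 * 1.4141
= 243.2268

243.2268


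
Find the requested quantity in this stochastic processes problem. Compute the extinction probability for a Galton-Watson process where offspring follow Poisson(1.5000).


Since mu = 1.5000 > 1, extinction prob q < 1.
Solve s = exp(mu*(s-1)) iteratively.
q = 0.4172

0.4172


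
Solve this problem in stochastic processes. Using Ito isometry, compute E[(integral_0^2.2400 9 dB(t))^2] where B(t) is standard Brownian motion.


By Ito isometry: E[(int f dB)^2] = int f^2 dt
= 9^2 * 2.2400
= 81 * 2.2400 = 181.4400

181.4400


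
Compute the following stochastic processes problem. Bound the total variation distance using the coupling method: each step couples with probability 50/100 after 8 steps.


TV distance bound <= (1-delta)^n
= (1 - 0.5000)^8
= 0.5000^8
= 0.0039

0.0039


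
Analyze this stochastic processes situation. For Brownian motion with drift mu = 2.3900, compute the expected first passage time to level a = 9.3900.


Expected first passage time = a/mu
= 9.3900/2.3900
= 3.9289

3.9289
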